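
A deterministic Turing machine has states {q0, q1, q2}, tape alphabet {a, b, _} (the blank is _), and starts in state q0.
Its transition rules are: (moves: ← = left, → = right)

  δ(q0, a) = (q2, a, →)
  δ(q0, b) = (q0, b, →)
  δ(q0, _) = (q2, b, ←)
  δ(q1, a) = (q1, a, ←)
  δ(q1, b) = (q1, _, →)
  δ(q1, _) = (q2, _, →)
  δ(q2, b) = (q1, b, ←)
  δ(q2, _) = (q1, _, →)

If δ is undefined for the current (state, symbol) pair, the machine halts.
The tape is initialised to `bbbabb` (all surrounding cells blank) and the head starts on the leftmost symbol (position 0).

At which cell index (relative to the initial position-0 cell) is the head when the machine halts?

state=q0 head=0 tape=[b]bbabb   (q0,b)→(q0,b,→)
state=q0 head=1 tape=b[b]babb   (q0,b)→(q0,b,→)
state=q0 head=2 tape=bb[b]abb   (q0,b)→(q0,b,→)
state=q0 head=3 tape=bbb[a]bb   (q0,a)→(q2,a,→)
state=q2 head=4 tape=bbba[b]b   (q2,b)→(q1,b,←)
state=q1 head=3 tape=bbb[a]bb   (q1,a)→(q1,a,←)
state=q1 head=2 tape=bb[b]abb   (q1,b)→(q1,_,→)
state=q1 head=3 tape=bb_[a]bb   (q1,a)→(q1,a,←)
state=q1 head=2 tape=bb[_]abb   (q1,_)→(q2,_,→)
state=q2 head=3 tape=bb_[a]bb
At halt the head is at cell 3.

3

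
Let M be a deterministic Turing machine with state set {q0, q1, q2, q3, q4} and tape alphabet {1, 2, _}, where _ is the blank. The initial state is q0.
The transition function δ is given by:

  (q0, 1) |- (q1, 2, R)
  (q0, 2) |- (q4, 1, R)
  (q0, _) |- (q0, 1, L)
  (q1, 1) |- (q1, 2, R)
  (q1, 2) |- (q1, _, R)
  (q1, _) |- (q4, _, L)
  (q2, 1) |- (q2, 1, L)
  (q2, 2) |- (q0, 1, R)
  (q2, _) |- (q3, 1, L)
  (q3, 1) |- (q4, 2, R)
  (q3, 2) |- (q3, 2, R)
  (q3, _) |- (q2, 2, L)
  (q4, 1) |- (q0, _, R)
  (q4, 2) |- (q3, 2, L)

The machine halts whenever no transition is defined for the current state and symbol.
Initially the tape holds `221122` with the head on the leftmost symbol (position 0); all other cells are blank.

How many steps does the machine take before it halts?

17

state=q0 head=0 tape=[2]21122__   (q0,2)→(q4,1,R)
state=q4 head=1 tape=1[2]1122__   (q4,2)→(q3,2,L)
state=q3 head=0 tape=[1]21122__   (q3,1)→(q4,2,R)
state=q4 head=1 tape=2[2]1122__   (q4,2)→(q3,2,L)
state=q3 head=0 tape=[2]21122__   (q3,2)→(q3,2,R)
state=q3 head=1 tape=2[2]1122__   (q3,2)→(q3,2,R)
state=q3 head=2 tape=22[1]122__   (q3,1)→(q4,2,R)
state=q4 head=3 tape=222[1]22__   (q4,1)→(q0,_,R)
state=q0 head=4 tape=222_[2]2__   (q0,2)→(q4,1,R)
state=q4 head=5 tape=222_1[2]__   (q4,2)→(q3,2,L)
state=q3 head=4 tape=222_[1]2__   (q3,1)→(q4,2,R)
state=q4 head=5 tape=222_2[2]__   (q4,2)→(q3,2,L)
state=q3 head=4 tape=222_[2]2__   (q3,2)→(q3,2,R)
state=q3 head=5 tape=222_2[2]__   (q3,2)→(q3,2,R)
state=q3 head=6 tape=222_22[_]_   (q3,_)→(q2,2,L)
state=q2 head=5 tape=222_2[2]2_   (q2,2)→(q0,1,R)
state=q0 head=6 tape=222_21[2]_   (q0,2)→(q4,1,R)
state=q4 head=7 tape=222_211[_]
M halts after 17 transitions.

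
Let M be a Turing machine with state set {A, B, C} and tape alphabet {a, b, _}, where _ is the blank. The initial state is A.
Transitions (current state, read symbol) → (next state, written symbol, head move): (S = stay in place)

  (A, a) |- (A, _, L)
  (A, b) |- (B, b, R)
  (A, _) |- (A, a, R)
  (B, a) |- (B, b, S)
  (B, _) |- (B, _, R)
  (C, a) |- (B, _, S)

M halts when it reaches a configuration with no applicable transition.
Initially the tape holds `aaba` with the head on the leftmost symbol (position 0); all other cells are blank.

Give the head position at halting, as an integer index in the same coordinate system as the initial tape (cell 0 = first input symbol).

3

state=A head=0 tape=__[a]aba   (A,a)→(A,_,L)
state=A head=-1 tape=_[_]_aba   (A,_)→(A,a,R)
state=A head=0 tape=_a[_]aba   (A,_)→(A,a,R)
state=A head=1 tape=_aa[a]ba   (A,a)→(A,_,L)
state=A head=0 tape=_a[a]_ba   (A,a)→(A,_,L)
state=A head=-1 tape=_[a]__ba   (A,a)→(A,_,L)
state=A head=-2 tape=[_]___ba   (A,_)→(A,a,R)
state=A head=-1 tape=a[_]__ba   (A,_)→(A,a,R)
state=A head=0 tape=aa[_]_ba   (A,_)→(A,a,R)
state=A head=1 tape=aaa[_]ba   (A,_)→(A,a,R)
state=A head=2 tape=aaaa[b]a   (A,b)→(B,b,R)
state=B head=3 tape=aaaab[a]   (B,a)→(B,b,S)
state=B head=3 tape=aaaab[b]
At halt the head is at cell 3.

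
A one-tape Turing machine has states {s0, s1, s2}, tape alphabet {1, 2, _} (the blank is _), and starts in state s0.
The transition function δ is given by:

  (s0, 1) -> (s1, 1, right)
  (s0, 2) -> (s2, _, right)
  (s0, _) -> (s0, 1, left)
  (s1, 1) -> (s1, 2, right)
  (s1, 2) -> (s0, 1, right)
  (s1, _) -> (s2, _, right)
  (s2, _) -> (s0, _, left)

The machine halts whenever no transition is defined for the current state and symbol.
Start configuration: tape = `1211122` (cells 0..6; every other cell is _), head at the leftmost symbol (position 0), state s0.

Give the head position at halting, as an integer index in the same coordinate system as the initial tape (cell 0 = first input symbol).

state=s0 head=0 tape=[1]211122__   (s0,1)→(s1,1,right)
state=s1 head=1 tape=1[2]11122__   (s1,2)→(s0,1,right)
state=s0 head=2 tape=11[1]1122__   (s0,1)→(s1,1,right)
state=s1 head=3 tape=111[1]122__   (s1,1)→(s1,2,right)
state=s1 head=4 tape=1112[1]22__   (s1,1)→(s1,2,right)
state=s1 head=5 tape=11122[2]2__   (s1,2)→(s0,1,right)
state=s0 head=6 tape=111221[2]__   (s0,2)→(s2,_,right)
state=s2 head=7 tape=111221_[_]_   (s2,_)→(s0,_,left)
state=s0 head=6 tape=111221[_]__   (s0,_)→(s0,1,left)
state=s0 head=5 tape=11122[1]1__   (s0,1)→(s1,1,right)
state=s1 head=6 tape=111221[1]__   (s1,1)→(s1,2,right)
state=s1 head=7 tape=1112212[_]_   (s1,_)→(s2,_,right)
state=s2 head=8 tape=1112212_[_]   (s2,_)→(s0,_,left)
state=s0 head=7 tape=1112212[_]_   (s0,_)→(s0,1,left)
state=s0 head=6 tape=111221[2]1_   (s0,2)→(s2,_,right)
state=s2 head=7 tape=111221_[1]_
At halt the head is at cell 7.

7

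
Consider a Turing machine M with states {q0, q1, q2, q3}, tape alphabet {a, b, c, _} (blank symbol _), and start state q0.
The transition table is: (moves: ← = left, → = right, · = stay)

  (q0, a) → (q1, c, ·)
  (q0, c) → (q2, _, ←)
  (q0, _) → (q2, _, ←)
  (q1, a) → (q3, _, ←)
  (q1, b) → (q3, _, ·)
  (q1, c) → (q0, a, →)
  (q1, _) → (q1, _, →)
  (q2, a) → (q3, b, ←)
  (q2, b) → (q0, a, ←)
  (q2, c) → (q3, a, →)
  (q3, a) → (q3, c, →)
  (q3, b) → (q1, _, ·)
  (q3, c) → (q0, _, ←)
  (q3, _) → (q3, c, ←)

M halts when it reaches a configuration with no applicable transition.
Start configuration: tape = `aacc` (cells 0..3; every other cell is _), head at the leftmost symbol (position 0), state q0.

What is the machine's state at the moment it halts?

state=q0 head=0 tape=__[a]acc_   (q0,a)→(q1,c,·)
state=q1 head=0 tape=__[c]acc_   (q1,c)→(q0,a,→)
state=q0 head=1 tape=__a[a]cc_   (q0,a)→(q1,c,·)
state=q1 head=1 tape=__a[c]cc_   (q1,c)→(q0,a,→)
state=q0 head=2 tape=__aa[c]c_   (q0,c)→(q2,_,←)
state=q2 head=1 tape=__a[a]_c_   (q2,a)→(q3,b,←)
state=q3 head=0 tape=__[a]b_c_   (q3,a)→(q3,c,→)
state=q3 head=1 tape=__c[b]_c_   (q3,b)→(q1,_,·)
state=q1 head=1 tape=__c[_]_c_   (q1,_)→(q1,_,→)
state=q1 head=2 tape=__c_[_]c_   (q1,_)→(q1,_,→)
state=q1 head=3 tape=__c__[c]_   (q1,c)→(q0,a,→)
state=q0 head=4 tape=__c__a[_]   (q0,_)→(q2,_,←)
state=q2 head=3 tape=__c__[a]_   (q2,a)→(q3,b,←)
state=q3 head=2 tape=__c_[_]b_   (q3,_)→(q3,c,←)
state=q3 head=1 tape=__c[_]cb_   (q3,_)→(q3,c,←)
state=q3 head=0 tape=__[c]ccb_   (q3,c)→(q0,_,←)
state=q0 head=-1 tape=_[_]_ccb_   (q0,_)→(q2,_,←)
state=q2 head=-2 tape=[_]__ccb_
No transition is defined for (q2, _); M halts in state q2.

q2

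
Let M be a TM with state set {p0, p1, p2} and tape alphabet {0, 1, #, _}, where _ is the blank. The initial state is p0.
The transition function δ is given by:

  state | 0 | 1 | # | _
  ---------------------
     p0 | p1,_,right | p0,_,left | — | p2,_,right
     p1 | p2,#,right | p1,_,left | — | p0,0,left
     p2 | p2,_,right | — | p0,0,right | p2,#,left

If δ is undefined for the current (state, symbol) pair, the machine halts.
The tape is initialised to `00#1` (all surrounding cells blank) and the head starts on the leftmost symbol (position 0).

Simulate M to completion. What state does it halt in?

p0

state=p0 head=0 tape=[0]0#1_   (p0,0)→(p1,_,right)
state=p1 head=1 tape=_[0]#1_   (p1,0)→(p2,#,right)
state=p2 head=2 tape=_#[#]1_   (p2,#)→(p0,0,right)
state=p0 head=3 tape=_#0[1]_   (p0,1)→(p0,_,left)
state=p0 head=2 tape=_#[0]__   (p0,0)→(p1,_,right)
state=p1 head=3 tape=_#_[_]_   (p1,_)→(p0,0,left)
state=p0 head=2 tape=_#[_]0_   (p0,_)→(p2,_,right)
state=p2 head=3 tape=_#_[0]_   (p2,0)→(p2,_,right)
state=p2 head=4 tape=_#__[_]   (p2,_)→(p2,#,left)
state=p2 head=3 tape=_#_[_]#   (p2,_)→(p2,#,left)
state=p2 head=2 tape=_#[_]##   (p2,_)→(p2,#,left)
state=p2 head=1 tape=_[#]###   (p2,#)→(p0,0,right)
state=p0 head=2 tape=_0[#]##
No transition is defined for (p0, #); M halts in state p0.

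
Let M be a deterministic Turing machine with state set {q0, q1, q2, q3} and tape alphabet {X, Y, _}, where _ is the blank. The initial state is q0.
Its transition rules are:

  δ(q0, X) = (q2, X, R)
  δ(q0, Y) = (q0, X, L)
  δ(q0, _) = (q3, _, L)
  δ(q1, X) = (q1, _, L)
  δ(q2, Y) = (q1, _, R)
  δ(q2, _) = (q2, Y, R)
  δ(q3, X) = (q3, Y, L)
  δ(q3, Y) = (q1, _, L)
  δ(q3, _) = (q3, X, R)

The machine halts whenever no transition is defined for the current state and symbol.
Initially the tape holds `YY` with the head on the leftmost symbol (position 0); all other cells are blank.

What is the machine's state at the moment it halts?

q0 | ____[Y]Y   read Y → write X, move L, go to q0
q0 | ___[_]XY   read _ → write _, move L, go to q3
q3 | __[_]_XY   read _ → write X, move R, go to q3
q3 | __X[_]XY   read _ → write X, move R, go to q3
q3 | __XX[X]Y   read X → write Y, move L, go to q3
q3 | __X[X]YY   read X → write Y, move L, go to q3
q3 | __[X]YYY   read X → write Y, move L, go to q3
q3 | _[_]YYYY   read _ → write X, move R, go to q3
q3 | _X[Y]YYY   read Y → write _, move L, go to q1
q1 | _[X]_YYY   read X → write _, move L, go to q1
q1 | [_]__YYY
No transition is defined for (q1, _); M halts in state q1.

q1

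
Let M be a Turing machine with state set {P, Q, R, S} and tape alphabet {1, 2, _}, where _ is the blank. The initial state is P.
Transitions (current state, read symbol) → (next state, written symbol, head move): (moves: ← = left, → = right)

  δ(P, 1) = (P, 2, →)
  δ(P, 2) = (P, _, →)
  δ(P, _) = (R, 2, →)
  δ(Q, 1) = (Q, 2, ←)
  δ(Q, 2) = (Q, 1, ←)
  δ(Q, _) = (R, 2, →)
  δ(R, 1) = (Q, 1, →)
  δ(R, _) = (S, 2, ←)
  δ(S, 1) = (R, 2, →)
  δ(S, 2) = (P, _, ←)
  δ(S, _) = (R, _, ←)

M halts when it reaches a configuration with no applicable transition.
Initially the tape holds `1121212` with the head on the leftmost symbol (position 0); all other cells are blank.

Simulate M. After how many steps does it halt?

state=P head=0 tape=[1]121212__   (P,1)→(P,2,→)
state=P head=1 tape=2[1]21212__   (P,1)→(P,2,→)
state=P head=2 tape=22[2]1212__   (P,2)→(P,_,→)
state=P head=3 tape=22_[1]212__   (P,1)→(P,2,→)
state=P head=4 tape=22_2[2]12__   (P,2)→(P,_,→)
state=P head=5 tape=22_2_[1]2__   (P,1)→(P,2,→)
state=P head=6 tape=22_2_2[2]__   (P,2)→(P,_,→)
state=P head=7 tape=22_2_2_[_]_   (P,_)→(R,2,→)
state=R head=8 tape=22_2_2_2[_]   (R,_)→(S,2,←)
state=S head=7 tape=22_2_2_[2]2   (S,2)→(P,_,←)
state=P head=6 tape=22_2_2[_]_2   (P,_)→(R,2,→)
state=R head=7 tape=22_2_22[_]2   (R,_)→(S,2,←)
state=S head=6 tape=22_2_2[2]22   (S,2)→(P,_,←)
state=P head=5 tape=22_2_[2]_22   (P,2)→(P,_,→)
state=P head=6 tape=22_2__[_]22   (P,_)→(R,2,→)
state=R head=7 tape=22_2__2[2]2
M halts after 15 transitions.

15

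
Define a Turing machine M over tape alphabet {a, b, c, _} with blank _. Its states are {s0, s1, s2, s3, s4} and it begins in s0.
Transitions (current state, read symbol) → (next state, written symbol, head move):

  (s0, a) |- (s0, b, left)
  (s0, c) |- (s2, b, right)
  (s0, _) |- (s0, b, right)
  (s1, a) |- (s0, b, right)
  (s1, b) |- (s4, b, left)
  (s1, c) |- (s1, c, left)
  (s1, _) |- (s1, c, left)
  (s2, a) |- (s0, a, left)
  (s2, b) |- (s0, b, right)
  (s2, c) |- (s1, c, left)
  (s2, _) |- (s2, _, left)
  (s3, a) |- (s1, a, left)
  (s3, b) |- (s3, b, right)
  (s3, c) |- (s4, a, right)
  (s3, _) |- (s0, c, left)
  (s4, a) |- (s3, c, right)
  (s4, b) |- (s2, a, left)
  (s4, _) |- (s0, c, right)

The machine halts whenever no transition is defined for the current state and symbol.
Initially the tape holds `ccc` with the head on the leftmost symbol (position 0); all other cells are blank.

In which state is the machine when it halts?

s0 | _[c]cc   read c → write b, move right, go to s2
s2 | _b[c]c   read c → write c, move left, go to s1
s1 | _[b]cc   read b → write b, move left, go to s4
s4 | [_]bcc   read _ → write c, move right, go to s0
s0 | c[b]cc
No transition is defined for (s0, b); M halts in state s0.

s0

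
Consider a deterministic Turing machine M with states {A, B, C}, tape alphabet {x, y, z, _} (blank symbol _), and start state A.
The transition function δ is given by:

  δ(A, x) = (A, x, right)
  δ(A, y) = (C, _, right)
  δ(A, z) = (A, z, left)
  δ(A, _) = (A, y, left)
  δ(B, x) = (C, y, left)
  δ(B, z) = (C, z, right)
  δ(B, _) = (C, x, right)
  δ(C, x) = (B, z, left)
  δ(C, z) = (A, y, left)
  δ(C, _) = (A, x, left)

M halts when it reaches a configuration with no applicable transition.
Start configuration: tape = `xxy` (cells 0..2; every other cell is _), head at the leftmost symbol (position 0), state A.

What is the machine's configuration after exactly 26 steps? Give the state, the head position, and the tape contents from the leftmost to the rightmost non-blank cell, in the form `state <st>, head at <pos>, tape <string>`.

state B, head at 4, tape xxxx_z

A | [x]xy___   read x → write x, move right, go to A
A | x[x]y___   read x → write x, move right, go to A
A | xx[y]___   read y → write _, move right, go to C
C | xx_[_]__   read _ → write x, move left, go to A
A | xx[_]x__   read _ → write y, move left, go to A
A | x[x]yx__   read x → write x, move right, go to A
A | xx[y]x__   read y → write _, move right, go to C
C | xx_[x]__   read x → write z, move left, go to B
B | xx[_]z__   read _ → write x, move right, go to C
C | xxx[z]__   read z → write y, move left, go to A
A | xx[x]y__   read x → write x, move right, go to A
A | xxx[y]__   read y → write _, move right, go to C
C | xxx_[_]_   read _ → write x, move left, go to A
A | xxx[_]x_   read _ → write y, move left, go to A
A | xx[x]yx_   read x → write x, move right, go to A
A | xxx[y]x_   read y → write _, move right, go to C
C | xxx_[x]_   read x → write z, move left, go to B
B | xxx[_]z_   read _ → write x, move right, go to C
C | xxxx[z]_   read z → write y, move left, go to A
A | xxx[x]y_   read x → write x, move right, go to A
A | xxxx[y]_   read y → write _, move right, go to C
C | xxxx_[_]   read _ → write x, move left, go to A
A | xxxx[_]x   read _ → write y, move left, go to A
A | xxx[x]yx   read x → write x, move right, go to A
A | xxxx[y]x   read y → write _, move right, go to C
C | xxxx_[x]   read x → write z, move left, go to B
B | xxxx[_]z
After 26 steps: state B, head at 4, tape xxxx_z.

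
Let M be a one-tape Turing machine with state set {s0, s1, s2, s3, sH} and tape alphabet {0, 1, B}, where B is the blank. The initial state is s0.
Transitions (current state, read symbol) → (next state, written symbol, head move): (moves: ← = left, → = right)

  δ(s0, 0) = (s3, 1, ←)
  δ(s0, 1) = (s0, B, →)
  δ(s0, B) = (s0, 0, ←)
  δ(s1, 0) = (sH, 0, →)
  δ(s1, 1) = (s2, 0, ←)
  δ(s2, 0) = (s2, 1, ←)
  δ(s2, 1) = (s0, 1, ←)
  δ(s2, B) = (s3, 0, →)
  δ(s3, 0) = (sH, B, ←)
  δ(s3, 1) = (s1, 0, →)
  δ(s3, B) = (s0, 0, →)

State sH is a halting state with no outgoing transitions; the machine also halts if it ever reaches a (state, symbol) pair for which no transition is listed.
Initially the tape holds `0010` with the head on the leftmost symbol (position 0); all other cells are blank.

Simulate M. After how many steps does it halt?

s0 | B[0]010BB   read 0 → write 1, move ←, go to s3
s3 | [B]1010BB   read B → write 0, move →, go to s0
s0 | 0[1]010BB   read 1 → write B, move →, go to s0
s0 | 0B[0]10BB   read 0 → write 1, move ←, go to s3
s3 | 0[B]110BB   read B → write 0, move →, go to s0
s0 | 00[1]10BB   read 1 → write B, move →, go to s0
s0 | 00B[1]0BB   read 1 → write B, move →, go to s0
s0 | 00BB[0]BB   read 0 → write 1, move ←, go to s3
s3 | 00B[B]1BB   read B → write 0, move →, go to s0
s0 | 00B0[1]BB   read 1 → write B, move →, go to s0
s0 | 00B0B[B]B   read B → write 0, move ←, go to s0
s0 | 00B0[B]0B   read B → write 0, move ←, go to s0
s0 | 00B[0]00B   read 0 → write 1, move ←, go to s3
s3 | 00[B]100B   read B → write 0, move →, go to s0
s0 | 000[1]00B   read 1 → write B, move →, go to s0
s0 | 000B[0]0B   read 0 → write 1, move ←, go to s3
s3 | 000[B]10B   read B → write 0, move →, go to s0
s0 | 0000[1]0B   read 1 → write B, move →, go to s0
s0 | 0000B[0]B   read 0 → write 1, move ←, go to s3
s3 | 0000[B]1B   read B → write 0, move →, go to s0
s0 | 00000[1]B   read 1 → write B, move →, go to s0
s0 | 00000B[B]   read B → write 0, move ←, go to s0
s0 | 00000[B]0   read B → write 0, move ←, go to s0
s0 | 0000[0]00   read 0 → write 1, move ←, go to s3
s3 | 000[0]100   read 0 → write B, move ←, go to sH
sH | 00[0]B100
M halts after 25 transitions.

25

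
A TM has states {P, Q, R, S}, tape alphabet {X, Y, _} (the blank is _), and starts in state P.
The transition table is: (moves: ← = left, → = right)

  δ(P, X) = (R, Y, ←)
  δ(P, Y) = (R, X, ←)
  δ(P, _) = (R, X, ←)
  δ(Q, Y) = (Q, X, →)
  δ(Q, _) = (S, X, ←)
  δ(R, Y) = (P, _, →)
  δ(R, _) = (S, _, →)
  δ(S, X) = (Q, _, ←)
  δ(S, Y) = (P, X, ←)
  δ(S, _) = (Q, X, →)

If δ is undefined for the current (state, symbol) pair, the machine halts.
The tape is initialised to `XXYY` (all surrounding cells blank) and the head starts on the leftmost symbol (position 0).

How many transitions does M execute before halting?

8

state=P head=0 tape=___[X]XYY   (P,X)→(R,Y,←)
state=R head=-1 tape=__[_]YXYY   (R,_)→(S,_,→)
state=S head=0 tape=___[Y]XYY   (S,Y)→(P,X,←)
state=P head=-1 tape=__[_]XXYY   (P,_)→(R,X,←)
state=R head=-2 tape=_[_]XXXYY   (R,_)→(S,_,→)
state=S head=-1 tape=__[X]XXYY   (S,X)→(Q,_,←)
state=Q head=-2 tape=_[_]_XXYY   (Q,_)→(S,X,←)
state=S head=-3 tape=[_]X_XXYY   (S,_)→(Q,X,→)
state=Q head=-2 tape=X[X]_XXYY
M halts after 8 transitions.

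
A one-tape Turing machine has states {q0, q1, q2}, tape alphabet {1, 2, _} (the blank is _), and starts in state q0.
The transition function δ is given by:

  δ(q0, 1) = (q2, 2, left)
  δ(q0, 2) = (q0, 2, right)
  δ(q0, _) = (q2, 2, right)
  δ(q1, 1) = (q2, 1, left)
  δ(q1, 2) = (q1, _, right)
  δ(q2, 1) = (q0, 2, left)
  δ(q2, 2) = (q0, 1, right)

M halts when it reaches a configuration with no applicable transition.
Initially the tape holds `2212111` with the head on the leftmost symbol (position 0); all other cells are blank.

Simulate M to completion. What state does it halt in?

state=q0 head=0 tape=[2]212111__   (q0,2)→(q0,2,right)
state=q0 head=1 tape=2[2]12111__   (q0,2)→(q0,2,right)
state=q0 head=2 tape=22[1]2111__   (q0,1)→(q2,2,left)
state=q2 head=1 tape=2[2]22111__   (q2,2)→(q0,1,right)
state=q0 head=2 tape=21[2]2111__   (q0,2)→(q0,2,right)
state=q0 head=3 tape=212[2]111__   (q0,2)→(q0,2,right)
state=q0 head=4 tape=2122[1]11__   (q0,1)→(q2,2,left)
state=q2 head=3 tape=212[2]211__   (q2,2)→(q0,1,right)
state=q0 head=4 tape=2121[2]11__   (q0,2)→(q0,2,right)
state=q0 head=5 tape=21212[1]1__   (q0,1)→(q2,2,left)
state=q2 head=4 tape=2121[2]21__   (q2,2)→(q0,1,right)
state=q0 head=5 tape=21211[2]1__   (q0,2)→(q0,2,right)
state=q0 head=6 tape=212112[1]__   (q0,1)→(q2,2,left)
state=q2 head=5 tape=21211[2]2__   (q2,2)→(q0,1,right)
state=q0 head=6 tape=212111[2]__   (q0,2)→(q0,2,right)
state=q0 head=7 tape=2121112[_]_   (q0,_)→(q2,2,right)
state=q2 head=8 tape=21211122[_]
No transition is defined for (q2, _); M halts in state q2.

q2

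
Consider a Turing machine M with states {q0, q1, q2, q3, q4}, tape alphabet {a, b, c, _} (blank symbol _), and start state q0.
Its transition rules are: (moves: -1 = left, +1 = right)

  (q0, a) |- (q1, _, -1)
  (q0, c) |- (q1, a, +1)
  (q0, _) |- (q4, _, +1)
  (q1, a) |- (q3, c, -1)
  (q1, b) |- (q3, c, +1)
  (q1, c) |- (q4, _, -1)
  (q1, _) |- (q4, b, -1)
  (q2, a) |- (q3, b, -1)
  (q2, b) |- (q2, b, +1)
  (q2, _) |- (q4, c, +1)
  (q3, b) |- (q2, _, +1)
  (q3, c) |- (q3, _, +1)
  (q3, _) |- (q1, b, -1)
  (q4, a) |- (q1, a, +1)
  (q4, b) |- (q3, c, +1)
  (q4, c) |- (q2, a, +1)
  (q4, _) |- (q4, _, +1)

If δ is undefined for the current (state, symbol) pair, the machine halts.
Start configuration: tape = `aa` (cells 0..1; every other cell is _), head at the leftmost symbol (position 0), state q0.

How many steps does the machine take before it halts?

9

q0 | __[a]a   read a → write _, move -1, go to q1
q1 | _[_]_a   read _ → write b, move -1, go to q4
q4 | [_]b_a   read _ → write _, move +1, go to q4
q4 | _[b]_a   read b → write c, move +1, go to q3
q3 | _c[_]a   read _ → write b, move -1, go to q1
q1 | _[c]ba   read c → write _, move -1, go to q4
q4 | [_]_ba   read _ → write _, move +1, go to q4
q4 | _[_]ba   read _ → write _, move +1, go to q4
q4 | __[b]a   read b → write c, move +1, go to q3
q3 | __c[a]
M halts after 9 transitions.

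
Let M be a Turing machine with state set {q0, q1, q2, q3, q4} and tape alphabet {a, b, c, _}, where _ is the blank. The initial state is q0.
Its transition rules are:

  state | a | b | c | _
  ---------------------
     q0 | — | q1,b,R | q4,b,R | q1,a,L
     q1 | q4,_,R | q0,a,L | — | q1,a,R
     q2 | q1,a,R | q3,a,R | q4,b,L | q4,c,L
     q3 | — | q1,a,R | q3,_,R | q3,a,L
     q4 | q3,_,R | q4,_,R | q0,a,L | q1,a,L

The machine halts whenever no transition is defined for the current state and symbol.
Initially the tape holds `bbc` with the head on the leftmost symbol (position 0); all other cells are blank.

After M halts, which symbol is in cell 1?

state=q0 head=0 tape=__[b]bc   (q0,b)→(q1,b,R)
state=q1 head=1 tape=__b[b]c   (q1,b)→(q0,a,L)
state=q0 head=0 tape=__[b]ac   (q0,b)→(q1,b,R)
state=q1 head=1 tape=__b[a]c   (q1,a)→(q4,_,R)
state=q4 head=2 tape=__b_[c]   (q4,c)→(q0,a,L)
state=q0 head=1 tape=__b[_]a   (q0,_)→(q1,a,L)
state=q1 head=0 tape=__[b]aa   (q1,b)→(q0,a,L)
state=q0 head=-1 tape=_[_]aaa   (q0,_)→(q1,a,L)
state=q1 head=-2 tape=[_]aaaa   (q1,_)→(q1,a,R)
state=q1 head=-1 tape=a[a]aaa   (q1,a)→(q4,_,R)
state=q4 head=0 tape=a_[a]aa   (q4,a)→(q3,_,R)
state=q3 head=1 tape=a__[a]a
Cell 1 holds a when M halts.

a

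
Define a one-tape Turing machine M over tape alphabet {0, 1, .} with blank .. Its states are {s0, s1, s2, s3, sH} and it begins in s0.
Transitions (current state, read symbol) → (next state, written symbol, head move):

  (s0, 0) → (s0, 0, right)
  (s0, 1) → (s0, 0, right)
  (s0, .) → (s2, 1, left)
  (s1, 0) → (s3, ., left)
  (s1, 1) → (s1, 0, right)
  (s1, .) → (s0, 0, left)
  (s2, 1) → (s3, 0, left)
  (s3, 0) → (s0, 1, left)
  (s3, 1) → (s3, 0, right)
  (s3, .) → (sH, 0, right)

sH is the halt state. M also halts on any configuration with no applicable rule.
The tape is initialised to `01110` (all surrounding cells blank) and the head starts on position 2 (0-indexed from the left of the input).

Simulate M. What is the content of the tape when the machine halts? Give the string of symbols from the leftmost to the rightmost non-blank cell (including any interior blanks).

state=s0 head=2 tape=01[1]10.   (s0,1)→(s0,0,right)
state=s0 head=3 tape=010[1]0.   (s0,1)→(s0,0,right)
state=s0 head=4 tape=0100[0].   (s0,0)→(s0,0,right)
state=s0 head=5 tape=01000[.]   (s0,.)→(s2,1,left)
state=s2 head=4 tape=0100[0]1
The non-blank tape span at halt is 010001.

010001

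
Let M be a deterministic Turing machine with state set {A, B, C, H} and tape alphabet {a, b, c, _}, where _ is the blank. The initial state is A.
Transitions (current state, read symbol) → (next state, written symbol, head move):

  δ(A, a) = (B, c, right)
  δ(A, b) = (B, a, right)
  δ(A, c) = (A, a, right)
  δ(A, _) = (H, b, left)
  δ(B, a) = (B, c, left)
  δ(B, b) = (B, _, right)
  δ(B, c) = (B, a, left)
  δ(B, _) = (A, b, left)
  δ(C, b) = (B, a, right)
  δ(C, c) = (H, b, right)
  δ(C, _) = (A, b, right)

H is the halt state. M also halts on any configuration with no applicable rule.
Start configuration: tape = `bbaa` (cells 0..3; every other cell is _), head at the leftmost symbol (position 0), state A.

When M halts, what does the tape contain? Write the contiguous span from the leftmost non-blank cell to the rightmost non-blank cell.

state=A head=0 tape=___[b]baa   (A,b)→(B,a,right)
state=B head=1 tape=___a[b]aa   (B,b)→(B,_,right)
state=B head=2 tape=___a_[a]a   (B,a)→(B,c,left)
state=B head=1 tape=___a[_]ca   (B,_)→(A,b,left)
state=A head=0 tape=___[a]bca   (A,a)→(B,c,right)
state=B head=1 tape=___c[b]ca   (B,b)→(B,_,right)
state=B head=2 tape=___c_[c]a   (B,c)→(B,a,left)
state=B head=1 tape=___c[_]aa   (B,_)→(A,b,left)
state=A head=0 tape=___[c]baa   (A,c)→(A,a,right)
state=A head=1 tape=___a[b]aa   (A,b)→(B,a,right)
state=B head=2 tape=___aa[a]a   (B,a)→(B,c,left)
state=B head=1 tape=___a[a]ca   (B,a)→(B,c,left)
state=B head=0 tape=___[a]cca   (B,a)→(B,c,left)
state=B head=-1 tape=__[_]ccca   (B,_)→(A,b,left)
state=A head=-2 tape=_[_]bccca   (A,_)→(H,b,left)
state=H head=-3 tape=[_]bbccca
The non-blank tape span at halt is bbccca.

bbccca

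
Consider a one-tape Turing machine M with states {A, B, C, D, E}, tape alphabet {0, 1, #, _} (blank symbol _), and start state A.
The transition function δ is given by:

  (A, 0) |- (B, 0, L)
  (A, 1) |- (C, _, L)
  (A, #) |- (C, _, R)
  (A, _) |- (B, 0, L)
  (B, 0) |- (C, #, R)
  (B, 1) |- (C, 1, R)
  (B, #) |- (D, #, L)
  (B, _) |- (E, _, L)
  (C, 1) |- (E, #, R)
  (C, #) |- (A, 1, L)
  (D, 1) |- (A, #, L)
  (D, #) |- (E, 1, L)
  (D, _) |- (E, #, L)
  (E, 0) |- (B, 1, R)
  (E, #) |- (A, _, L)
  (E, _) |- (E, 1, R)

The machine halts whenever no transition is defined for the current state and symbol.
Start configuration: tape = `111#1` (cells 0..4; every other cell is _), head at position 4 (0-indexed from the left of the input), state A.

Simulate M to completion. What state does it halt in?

E

A | 111#[1]   read 1 → write _, move L, go to C
C | 111[#]_   read # → write 1, move L, go to A
A | 11[1]1_   read 1 → write _, move L, go to C
C | 1[1]_1_   read 1 → write #, move R, go to E
E | 1#[_]1_   read _ → write 1, move R, go to E
E | 1#1[1]_
No transition is defined for (E, 1); M halts in state E.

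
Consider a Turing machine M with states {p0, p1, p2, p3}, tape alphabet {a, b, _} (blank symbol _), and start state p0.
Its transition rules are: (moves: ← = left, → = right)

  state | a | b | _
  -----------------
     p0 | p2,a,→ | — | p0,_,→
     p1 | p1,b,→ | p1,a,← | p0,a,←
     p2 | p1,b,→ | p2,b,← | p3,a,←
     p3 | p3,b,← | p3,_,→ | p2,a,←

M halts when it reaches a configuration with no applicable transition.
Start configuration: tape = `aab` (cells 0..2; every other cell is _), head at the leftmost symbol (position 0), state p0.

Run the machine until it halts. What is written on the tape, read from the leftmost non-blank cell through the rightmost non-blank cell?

state=p0 head=0 tape=[a]ab_   (p0,a)→(p2,a,→)
state=p2 head=1 tape=a[a]b_   (p2,a)→(p1,b,→)
state=p1 head=2 tape=ab[b]_   (p1,b)→(p1,a,←)
state=p1 head=1 tape=a[b]a_   (p1,b)→(p1,a,←)
state=p1 head=0 tape=[a]aa_   (p1,a)→(p1,b,→)
state=p1 head=1 tape=b[a]a_   (p1,a)→(p1,b,→)
state=p1 head=2 tape=bb[a]_   (p1,a)→(p1,b,→)
state=p1 head=3 tape=bbb[_]   (p1,_)→(p0,a,←)
state=p0 head=2 tape=bb[b]a
The non-blank tape span at halt is bbba.

bbba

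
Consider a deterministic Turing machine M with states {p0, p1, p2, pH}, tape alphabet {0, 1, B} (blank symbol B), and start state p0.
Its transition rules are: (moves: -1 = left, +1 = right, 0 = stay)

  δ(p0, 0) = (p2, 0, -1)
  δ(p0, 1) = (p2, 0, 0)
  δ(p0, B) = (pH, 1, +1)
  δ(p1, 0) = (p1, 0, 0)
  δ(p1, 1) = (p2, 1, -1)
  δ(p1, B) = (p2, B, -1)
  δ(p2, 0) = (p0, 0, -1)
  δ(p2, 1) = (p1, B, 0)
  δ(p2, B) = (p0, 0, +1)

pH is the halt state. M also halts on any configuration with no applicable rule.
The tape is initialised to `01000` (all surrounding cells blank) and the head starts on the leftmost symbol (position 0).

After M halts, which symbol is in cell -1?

0

state=p0 head=0 tape=BB[0]1000   (p0,0)→(p2,0,-1)
state=p2 head=-1 tape=B[B]01000   (p2,B)→(p0,0,+1)
state=p0 head=0 tape=B0[0]1000   (p0,0)→(p2,0,-1)
state=p2 head=-1 tape=B[0]01000   (p2,0)→(p0,0,-1)
state=p0 head=-2 tape=[B]001000   (p0,B)→(pH,1,+1)
state=pH head=-1 tape=1[0]01000
Cell -1 holds 0 when M halts.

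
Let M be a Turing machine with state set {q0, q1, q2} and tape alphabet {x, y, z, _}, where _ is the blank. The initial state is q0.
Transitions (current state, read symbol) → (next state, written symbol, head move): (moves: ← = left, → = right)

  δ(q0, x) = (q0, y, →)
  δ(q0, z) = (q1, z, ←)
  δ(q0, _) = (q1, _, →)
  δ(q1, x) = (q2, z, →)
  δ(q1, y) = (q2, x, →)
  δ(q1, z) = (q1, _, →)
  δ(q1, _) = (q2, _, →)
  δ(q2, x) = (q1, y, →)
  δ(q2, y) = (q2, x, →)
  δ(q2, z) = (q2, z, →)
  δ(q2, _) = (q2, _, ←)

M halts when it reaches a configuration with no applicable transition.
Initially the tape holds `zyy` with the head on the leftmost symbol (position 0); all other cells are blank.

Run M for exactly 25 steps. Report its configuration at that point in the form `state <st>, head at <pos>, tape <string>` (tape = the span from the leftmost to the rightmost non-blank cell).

state q1, head at 3, tape zxy

state=q0 head=0 tape=_[z]yy__   (q0,z)→(q1,z,←)
state=q1 head=-1 tape=[_]zyy__   (q1,_)→(q2,_,→)
state=q2 head=0 tape=_[z]yy__   (q2,z)→(q2,z,→)
state=q2 head=1 tape=_z[y]y__   (q2,y)→(q2,x,→)
state=q2 head=2 tape=_zx[y]__   (q2,y)→(q2,x,→)
state=q2 head=3 tape=_zxx[_]_   (q2,_)→(q2,_,←)
state=q2 head=2 tape=_zx[x]__   (q2,x)→(q1,y,→)
state=q1 head=3 tape=_zxy[_]_   (q1,_)→(q2,_,→)
state=q2 head=4 tape=_zxy_[_]   (q2,_)→(q2,_,←)
state=q2 head=3 tape=_zxy[_]_   (q2,_)→(q2,_,←)
state=q2 head=2 tape=_zx[y]__   (q2,y)→(q2,x,→)
state=q2 head=3 tape=_zxx[_]_   (q2,_)→(q2,_,←)
state=q2 head=2 tape=_zx[x]__   (q2,x)→(q1,y,→)
state=q1 head=3 tape=_zxy[_]_   (q1,_)→(q2,_,→)
state=q2 head=4 tape=_zxy_[_]   (q2,_)→(q2,_,←)
state=q2 head=3 tape=_zxy[_]_   (q2,_)→(q2,_,←)
state=q2 head=2 tape=_zx[y]__   (q2,y)→(q2,x,→)
state=q2 head=3 tape=_zxx[_]_   (q2,_)→(q2,_,←)
state=q2 head=2 tape=_zx[x]__   (q2,x)→(q1,y,→)
state=q1 head=3 tape=_zxy[_]_   (q1,_)→(q2,_,→)
state=q2 head=4 tape=_zxy_[_]   (q2,_)→(q2,_,←)
state=q2 head=3 tape=_zxy[_]_   (q2,_)→(q2,_,←)
state=q2 head=2 tape=_zx[y]__   (q2,y)→(q2,x,→)
state=q2 head=3 tape=_zxx[_]_   (q2,_)→(q2,_,←)
state=q2 head=2 tape=_zx[x]__   (q2,x)→(q1,y,→)
state=q1 head=3 tape=_zxy[_]_
After 25 steps: state q1, head at 3, tape zxy.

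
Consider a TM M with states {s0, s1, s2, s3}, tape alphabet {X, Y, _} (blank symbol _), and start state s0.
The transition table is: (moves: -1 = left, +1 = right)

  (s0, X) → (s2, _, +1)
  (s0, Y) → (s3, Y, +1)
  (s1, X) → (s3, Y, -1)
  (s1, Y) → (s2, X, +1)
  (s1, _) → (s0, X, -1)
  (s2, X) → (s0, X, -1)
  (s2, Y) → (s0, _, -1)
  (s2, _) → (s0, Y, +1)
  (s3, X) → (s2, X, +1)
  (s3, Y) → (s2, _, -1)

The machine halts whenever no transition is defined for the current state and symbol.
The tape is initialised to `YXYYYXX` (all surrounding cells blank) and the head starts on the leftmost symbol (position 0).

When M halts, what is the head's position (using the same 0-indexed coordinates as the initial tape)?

state=s0 head=0 tape=[Y]XYYYXX   (s0,Y)→(s3,Y,+1)
state=s3 head=1 tape=Y[X]YYYXX   (s3,X)→(s2,X,+1)
state=s2 head=2 tape=YX[Y]YYXX   (s2,Y)→(s0,_,-1)
state=s0 head=1 tape=Y[X]_YYXX   (s0,X)→(s2,_,+1)
state=s2 head=2 tape=Y_[_]YYXX   (s2,_)→(s0,Y,+1)
state=s0 head=3 tape=Y_Y[Y]YXX   (s0,Y)→(s3,Y,+1)
state=s3 head=4 tape=Y_YY[Y]XX   (s3,Y)→(s2,_,-1)
state=s2 head=3 tape=Y_Y[Y]_XX   (s2,Y)→(s0,_,-1)
state=s0 head=2 tape=Y_[Y]__XX   (s0,Y)→(s3,Y,+1)
state=s3 head=3 tape=Y_Y[_]_XX
At halt the head is at cell 3.

3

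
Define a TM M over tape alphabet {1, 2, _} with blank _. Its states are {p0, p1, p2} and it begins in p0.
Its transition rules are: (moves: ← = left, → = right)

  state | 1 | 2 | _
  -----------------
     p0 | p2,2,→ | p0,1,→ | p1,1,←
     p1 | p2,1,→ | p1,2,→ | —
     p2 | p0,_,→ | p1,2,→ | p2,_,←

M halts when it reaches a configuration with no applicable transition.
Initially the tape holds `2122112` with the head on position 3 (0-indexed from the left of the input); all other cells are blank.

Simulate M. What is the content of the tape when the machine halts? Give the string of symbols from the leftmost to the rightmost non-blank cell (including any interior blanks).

21212_1_1

p0 | 212[2]112__   read 2 → write 1, move →, go to p0
p0 | 2121[1]12__   read 1 → write 2, move →, go to p2
p2 | 21212[1]2__   read 1 → write _, move →, go to p0
p0 | 21212_[2]__   read 2 → write 1, move →, go to p0
p0 | 21212_1[_]_   read _ → write 1, move ←, go to p1
p1 | 21212_[1]1_   read 1 → write 1, move →, go to p2
p2 | 21212_1[1]_   read 1 → write _, move →, go to p0
p0 | 21212_1_[_]   read _ → write 1, move ←, go to p1
p1 | 21212_1[_]1
The non-blank tape span at halt is 21212_1_1.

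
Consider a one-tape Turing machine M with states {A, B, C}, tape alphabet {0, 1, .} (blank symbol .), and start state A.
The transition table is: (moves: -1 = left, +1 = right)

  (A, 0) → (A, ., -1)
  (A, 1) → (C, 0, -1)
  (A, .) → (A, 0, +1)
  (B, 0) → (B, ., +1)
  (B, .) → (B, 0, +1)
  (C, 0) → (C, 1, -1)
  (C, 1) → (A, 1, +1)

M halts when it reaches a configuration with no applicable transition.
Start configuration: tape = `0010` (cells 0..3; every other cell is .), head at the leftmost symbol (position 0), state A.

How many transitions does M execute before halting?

15

state=A head=0 tape=...[0]010   (A,0)→(A,.,-1)
state=A head=-1 tape=..[.].010   (A,.)→(A,0,+1)
state=A head=0 tape=..0[.]010   (A,.)→(A,0,+1)
state=A head=1 tape=..00[0]10   (A,0)→(A,.,-1)
state=A head=0 tape=..0[0].10   (A,0)→(A,.,-1)
state=A head=-1 tape=..[0]..10   (A,0)→(A,.,-1)
state=A head=-2 tape=.[.]...10   (A,.)→(A,0,+1)
state=A head=-1 tape=.0[.]..10   (A,.)→(A,0,+1)
state=A head=0 tape=.00[.].10   (A,.)→(A,0,+1)
state=A head=1 tape=.000[.]10   (A,.)→(A,0,+1)
state=A head=2 tape=.0000[1]0   (A,1)→(C,0,-1)
state=C head=1 tape=.000[0]00   (C,0)→(C,1,-1)
state=C head=0 tape=.00[0]100   (C,0)→(C,1,-1)
state=C head=-1 tape=.0[0]1100   (C,0)→(C,1,-1)
state=C head=-2 tape=.[0]11100   (C,0)→(C,1,-1)
state=C head=-3 tape=[.]111100
M halts after 15 transitions.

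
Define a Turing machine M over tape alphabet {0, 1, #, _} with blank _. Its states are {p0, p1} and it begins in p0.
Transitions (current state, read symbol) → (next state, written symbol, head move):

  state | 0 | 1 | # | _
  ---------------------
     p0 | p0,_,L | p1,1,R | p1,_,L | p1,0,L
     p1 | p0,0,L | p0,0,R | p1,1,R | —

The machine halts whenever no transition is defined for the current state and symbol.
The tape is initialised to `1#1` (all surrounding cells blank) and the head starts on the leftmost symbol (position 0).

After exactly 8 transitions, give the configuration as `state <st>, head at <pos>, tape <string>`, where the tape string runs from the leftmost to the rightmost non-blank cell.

state=p0 head=0 tape=[1]#1_   (p0,1)→(p1,1,R)
state=p1 head=1 tape=1[#]1_   (p1,#)→(p1,1,R)
state=p1 head=2 tape=11[1]_   (p1,1)→(p0,0,R)
state=p0 head=3 tape=110[_]   (p0,_)→(p1,0,L)
state=p1 head=2 tape=11[0]0   (p1,0)→(p0,0,L)
state=p0 head=1 tape=1[1]00   (p0,1)→(p1,1,R)
state=p1 head=2 tape=11[0]0   (p1,0)→(p0,0,L)
state=p0 head=1 tape=1[1]00   (p0,1)→(p1,1,R)
state=p1 head=2 tape=11[0]0
After 8 steps: state p1, head at 2, tape 1100.

state p1, head at 2, tape 1100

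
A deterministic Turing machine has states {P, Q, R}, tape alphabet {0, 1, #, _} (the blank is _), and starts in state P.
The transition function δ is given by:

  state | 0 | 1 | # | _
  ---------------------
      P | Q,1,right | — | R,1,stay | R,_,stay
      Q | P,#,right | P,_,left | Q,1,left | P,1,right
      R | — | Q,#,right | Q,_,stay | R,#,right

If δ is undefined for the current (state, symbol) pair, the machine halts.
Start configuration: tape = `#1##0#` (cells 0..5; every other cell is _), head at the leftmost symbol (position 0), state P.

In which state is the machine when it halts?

P | [#]1##0#   read # → write 1, move stay, go to R
R | [1]1##0#   read 1 → write #, move right, go to Q
Q | #[1]##0#   read 1 → write _, move left, go to P
P | [#]_##0#   read # → write 1, move stay, go to R
R | [1]_##0#   read 1 → write #, move right, go to Q
Q | #[_]##0#   read _ → write 1, move right, go to P
P | #1[#]#0#   read # → write 1, move stay, go to R
R | #1[1]#0#   read 1 → write #, move right, go to Q
Q | #1#[#]0#   read # → write 1, move left, go to Q
Q | #1[#]10#   read # → write 1, move left, go to Q
Q | #[1]110#   read 1 → write _, move left, go to P
P | [#]_110#   read # → write 1, move stay, go to R
R | [1]_110#   read 1 → write #, move right, go to Q
Q | #[_]110#   read _ → write 1, move right, go to P
P | #1[1]10#
No transition is defined for (P, 1); M halts in state P.

P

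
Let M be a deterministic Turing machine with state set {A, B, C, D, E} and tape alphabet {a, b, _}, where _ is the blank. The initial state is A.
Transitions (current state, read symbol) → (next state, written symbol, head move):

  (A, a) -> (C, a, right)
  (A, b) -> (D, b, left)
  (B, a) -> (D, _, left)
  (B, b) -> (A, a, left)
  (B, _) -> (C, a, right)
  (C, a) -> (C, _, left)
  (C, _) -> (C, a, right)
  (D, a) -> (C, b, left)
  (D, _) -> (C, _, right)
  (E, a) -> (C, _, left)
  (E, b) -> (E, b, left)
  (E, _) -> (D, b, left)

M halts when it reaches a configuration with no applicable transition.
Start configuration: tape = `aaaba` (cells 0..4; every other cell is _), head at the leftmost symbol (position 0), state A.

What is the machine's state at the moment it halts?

C

A | __[a]aaba   read a → write a, move right, go to C
C | __a[a]aba   read a → write _, move left, go to C
C | __[a]_aba   read a → write _, move left, go to C
C | _[_]__aba   read _ → write a, move right, go to C
C | _a[_]_aba   read _ → write a, move right, go to C
C | _aa[_]aba   read _ → write a, move right, go to C
C | _aaa[a]ba   read a → write _, move left, go to C
C | _aa[a]_ba   read a → write _, move left, go to C
C | _a[a]__ba   read a → write _, move left, go to C
C | _[a]___ba   read a → write _, move left, go to C
C | [_]____ba   read _ → write a, move right, go to C
C | a[_]___ba   read _ → write a, move right, go to C
C | aa[_]__ba   read _ → write a, move right, go to C
C | aaa[_]_ba   read _ → write a, move right, go to C
C | aaaa[_]ba   read _ → write a, move right, go to C
C | aaaaa[b]a
No transition is defined for (C, b); M halts in state C.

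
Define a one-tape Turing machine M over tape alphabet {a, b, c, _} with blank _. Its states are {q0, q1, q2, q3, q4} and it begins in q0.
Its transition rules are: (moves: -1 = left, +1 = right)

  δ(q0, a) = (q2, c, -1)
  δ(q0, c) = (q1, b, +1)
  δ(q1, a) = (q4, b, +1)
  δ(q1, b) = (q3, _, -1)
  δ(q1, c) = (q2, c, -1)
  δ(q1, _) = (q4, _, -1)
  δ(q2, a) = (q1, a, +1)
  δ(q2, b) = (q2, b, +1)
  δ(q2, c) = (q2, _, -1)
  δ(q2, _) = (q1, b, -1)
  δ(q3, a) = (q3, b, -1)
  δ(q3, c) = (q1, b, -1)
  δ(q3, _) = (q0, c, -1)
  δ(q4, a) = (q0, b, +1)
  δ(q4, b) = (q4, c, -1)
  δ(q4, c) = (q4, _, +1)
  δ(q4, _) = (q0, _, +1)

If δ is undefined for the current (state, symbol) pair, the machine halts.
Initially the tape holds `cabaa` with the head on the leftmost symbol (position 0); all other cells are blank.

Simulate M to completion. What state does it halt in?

state=q0 head=0 tape=__[c]abaa   (q0,c)→(q1,b,+1)
state=q1 head=1 tape=__b[a]baa   (q1,a)→(q4,b,+1)
state=q4 head=2 tape=__bb[b]aa   (q4,b)→(q4,c,-1)
state=q4 head=1 tape=__b[b]caa   (q4,b)→(q4,c,-1)
state=q4 head=0 tape=__[b]ccaa   (q4,b)→(q4,c,-1)
state=q4 head=-1 tape=_[_]cccaa   (q4,_)→(q0,_,+1)
state=q0 head=0 tape=__[c]ccaa   (q0,c)→(q1,b,+1)
state=q1 head=1 tape=__b[c]caa   (q1,c)→(q2,c,-1)
state=q2 head=0 tape=__[b]ccaa   (q2,b)→(q2,b,+1)
state=q2 head=1 tape=__b[c]caa   (q2,c)→(q2,_,-1)
state=q2 head=0 tape=__[b]_caa   (q2,b)→(q2,b,+1)
state=q2 head=1 tape=__b[_]caa   (q2,_)→(q1,b,-1)
state=q1 head=0 tape=__[b]bcaa   (q1,b)→(q3,_,-1)
state=q3 head=-1 tape=_[_]_bcaa   (q3,_)→(q0,c,-1)
state=q0 head=-2 tape=[_]c_bcaa
No transition is defined for (q0, _); M halts in state q0.

q0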